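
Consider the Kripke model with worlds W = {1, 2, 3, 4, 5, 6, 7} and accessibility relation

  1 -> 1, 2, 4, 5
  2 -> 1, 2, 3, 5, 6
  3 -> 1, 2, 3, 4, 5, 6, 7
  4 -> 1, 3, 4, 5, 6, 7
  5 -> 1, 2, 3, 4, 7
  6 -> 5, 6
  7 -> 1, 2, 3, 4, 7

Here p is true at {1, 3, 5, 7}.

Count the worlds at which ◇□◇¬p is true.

1: successors {1, 2, 4, 5}; □◇¬p there: 1:T, 2:T, 4:T, 5:T. ✓
2: successors {1, 2, 3, 5, 6}; □◇¬p there: 1:T, 2:T, 3:T, 5:T, 6:T. ✓
3: successors {1, 2, 3, 4, 5, 6, 7}; □◇¬p there: 1:T, 2:T, 3:T, 4:T, 5:T, 6:T, 7:T. ✓
4: successors {1, 3, 4, 5, 6, 7}; □◇¬p there: 1:T, 3:T, 4:T, 5:T, 6:T, 7:T. ✓
5: successors {1, 2, 3, 4, 7}; □◇¬p there: 1:T, 2:T, 3:T, 4:T, 7:T. ✓
6: successors {5, 6}; □◇¬p there: 5:T, 6:T. ✓
7: successors {1, 2, 3, 4, 7}; □◇¬p there: 1:T, 2:T, 3:T, 4:T, 7:T. ✓
Satisfying worlds: {1, 2, 3, 4, 5, 6, 7}.

7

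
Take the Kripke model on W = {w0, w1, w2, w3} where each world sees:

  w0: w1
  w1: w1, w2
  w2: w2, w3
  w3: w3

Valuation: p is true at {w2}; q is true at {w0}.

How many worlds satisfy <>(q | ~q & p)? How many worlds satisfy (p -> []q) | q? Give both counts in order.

For <>(q | ~q & p):
w0: successors {w1}; q | ~q & p there: w1:F. ✗
w1: successors {w1, w2}; q | ~q & p there: w1:F, w2:T. ✓
w2: successors {w2, w3}; q | ~q & p there: w2:T, w3:F. ✓
w3: successors {w3}; q | ~q & p there: w3:F. ✗
— 2 worlds.
For (p -> []q) | q:
w0: p -> []q is T, q is T. ✓
w1: p -> []q is T, q is F. ✓
w2: p -> []q is F, q is F. ✗
w3: p -> []q is T, q is F. ✓
— 3 worlds.

2 and 3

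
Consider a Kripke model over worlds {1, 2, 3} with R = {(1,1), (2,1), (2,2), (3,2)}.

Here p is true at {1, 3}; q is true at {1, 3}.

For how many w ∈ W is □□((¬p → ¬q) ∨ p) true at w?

3

1: successors {1}; □((¬p → ¬q) ∨ p) there: 1:T. ✓
2: successors {1, 2}; □((¬p → ¬q) ∨ p) there: 1:T, 2:T. ✓
3: successors {2}; □((¬p → ¬q) ∨ p) there: 2:T. ✓
Satisfying worlds: {1, 2, 3}.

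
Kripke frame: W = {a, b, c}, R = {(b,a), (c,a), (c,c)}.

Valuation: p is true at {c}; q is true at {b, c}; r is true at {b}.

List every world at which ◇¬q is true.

{b, c}

a: no successors, so ◇¬q fails. ✗
b: successors {a}; ¬q there: a:T. ✓
c: successors {a, c}; ¬q there: a:T, c:F. ✓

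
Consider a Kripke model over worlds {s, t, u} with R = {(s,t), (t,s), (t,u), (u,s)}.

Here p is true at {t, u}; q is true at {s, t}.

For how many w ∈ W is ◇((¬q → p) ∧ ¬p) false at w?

s: successors {t}; (¬q → p) ∧ ¬p there: t:F. ✗
t: successors {s, u}; (¬q → p) ∧ ¬p there: s:T, u:F. ✓
u: successors {s}; (¬q → p) ∧ ¬p there: s:T. ✓
Satisfying worlds: {t, u}.
So ◇((¬q → p) ∧ ¬p) fails at the other 1 world.

1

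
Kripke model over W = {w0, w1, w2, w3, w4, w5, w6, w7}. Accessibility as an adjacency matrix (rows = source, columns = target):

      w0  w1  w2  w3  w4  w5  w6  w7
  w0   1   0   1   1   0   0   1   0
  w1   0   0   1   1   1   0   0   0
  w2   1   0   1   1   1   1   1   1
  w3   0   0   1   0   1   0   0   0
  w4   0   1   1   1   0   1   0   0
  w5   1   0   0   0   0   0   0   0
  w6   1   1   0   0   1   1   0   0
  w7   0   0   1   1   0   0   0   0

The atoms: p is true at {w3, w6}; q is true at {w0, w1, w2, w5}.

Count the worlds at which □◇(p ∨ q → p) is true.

w0: successors {w0, w2, w3, w6}; ◇(p ∨ q → p) there: w0:T, w2:T, w3:T, w6:T. ✓
w1: successors {w2, w3, w4}; ◇(p ∨ q → p) there: w2:T, w3:T, w4:T. ✓
w2: successors {w0, w2, w3, w4, w5, w6, w7}; ◇(p ∨ q → p) there: w0:T, w2:T, w3:T, w4:T, w5:F, w6:T, w7:T. ✗
w3: successors {w2, w4}; ◇(p ∨ q → p) there: w2:T, w4:T. ✓
w4: successors {w1, w2, w3, w5}; ◇(p ∨ q → p) there: w1:T, w2:T, w3:T, w5:F. ✗
w5: successors {w0}; ◇(p ∨ q → p) there: w0:T. ✓
w6: successors {w0, w1, w4, w5}; ◇(p ∨ q → p) there: w0:T, w1:T, w4:T, w5:F. ✗
w7: successors {w2, w3}; ◇(p ∨ q → p) there: w2:T, w3:T. ✓
Satisfying worlds: {w0, w1, w3, w5, w7}.

5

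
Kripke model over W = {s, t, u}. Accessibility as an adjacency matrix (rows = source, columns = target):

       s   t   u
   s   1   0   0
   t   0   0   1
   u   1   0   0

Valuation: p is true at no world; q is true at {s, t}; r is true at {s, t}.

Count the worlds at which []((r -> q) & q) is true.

2

s: successors {s}; (r -> q) & q there: s:T. ✓
t: successors {u}; (r -> q) & q there: u:F. ✗
u: successors {s}; (r -> q) & q there: s:T. ✓
Satisfying worlds: {s, u}.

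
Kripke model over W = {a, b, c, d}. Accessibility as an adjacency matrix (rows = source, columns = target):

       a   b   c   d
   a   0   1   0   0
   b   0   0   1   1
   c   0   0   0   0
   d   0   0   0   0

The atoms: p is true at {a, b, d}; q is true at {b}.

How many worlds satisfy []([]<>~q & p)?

a: successors {b}; []<>~q & p there: b:F. ✗
b: successors {c, d}; []<>~q & p there: c:F, d:T. ✗
c: no successors, so []([]<>~q & p) holds vacuously. ✓
d: no successors, so []([]<>~q & p) holds vacuously. ✓
Satisfying worlds: {c, d}.

2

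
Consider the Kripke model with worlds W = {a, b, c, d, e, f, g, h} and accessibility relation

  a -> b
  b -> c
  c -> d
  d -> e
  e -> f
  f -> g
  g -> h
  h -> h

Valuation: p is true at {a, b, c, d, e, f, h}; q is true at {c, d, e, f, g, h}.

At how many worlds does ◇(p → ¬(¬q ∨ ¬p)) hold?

7

a: successors {b}; p → ¬(¬q ∨ ¬p) there: b:F. ✗
b: successors {c}; p → ¬(¬q ∨ ¬p) there: c:T. ✓
c: successors {d}; p → ¬(¬q ∨ ¬p) there: d:T. ✓
d: successors {e}; p → ¬(¬q ∨ ¬p) there: e:T. ✓
e: successors {f}; p → ¬(¬q ∨ ¬p) there: f:T. ✓
f: successors {g}; p → ¬(¬q ∨ ¬p) there: g:T. ✓
g: successors {h}; p → ¬(¬q ∨ ¬p) there: h:T. ✓
h: successors {h}; p → ¬(¬q ∨ ¬p) there: h:T. ✓
Satisfying worlds: {b, c, d, e, f, g, h}.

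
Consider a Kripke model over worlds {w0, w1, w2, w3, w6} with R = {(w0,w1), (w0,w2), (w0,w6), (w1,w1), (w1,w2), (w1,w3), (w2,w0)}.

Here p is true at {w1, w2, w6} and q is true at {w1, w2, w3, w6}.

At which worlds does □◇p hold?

w0: successors {w1, w2, w6}; ◇p there: w1:T, w2:F, w6:F. ✗
w1: successors {w1, w2, w3}; ◇p there: w1:T, w2:F, w3:F. ✗
w2: successors {w0}; ◇p there: w0:T. ✓
w3: no successors, so □◇p holds vacuously. ✓
w6: no successors, so □◇p holds vacuously. ✓

{w2, w3, w6}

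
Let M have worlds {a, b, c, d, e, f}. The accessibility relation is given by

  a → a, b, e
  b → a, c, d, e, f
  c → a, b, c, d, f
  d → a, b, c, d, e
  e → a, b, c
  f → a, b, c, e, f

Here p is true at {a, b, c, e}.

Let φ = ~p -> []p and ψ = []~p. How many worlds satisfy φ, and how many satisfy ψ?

For ~p -> []p:
a: ~p is F, []p is T. ✓
b: ~p is F, []p is F. ✓
c: ~p is F, []p is F. ✓
d: ~p is T, []p is F. ✗
e: ~p is F, []p is T. ✓
f: ~p is T, []p is F. ✗
— 4 worlds.
For []~p:
a: successors {a, b, e}; ~p there: a:F, b:F, e:F. ✗
b: successors {a, c, d, e, f}; ~p there: a:F, c:F, d:T, e:F, f:T. ✗
c: successors {a, b, c, d, f}; ~p there: a:F, b:F, c:F, d:T, f:T. ✗
d: successors {a, b, c, d, e}; ~p there: a:F, b:F, c:F, d:T, e:F. ✗
e: successors {a, b, c}; ~p there: a:F, b:F, c:F. ✗
f: successors {a, b, c, e, f}; ~p there: a:F, b:F, c:F, e:F, f:T. ✗
— 0 worlds.

4 and 0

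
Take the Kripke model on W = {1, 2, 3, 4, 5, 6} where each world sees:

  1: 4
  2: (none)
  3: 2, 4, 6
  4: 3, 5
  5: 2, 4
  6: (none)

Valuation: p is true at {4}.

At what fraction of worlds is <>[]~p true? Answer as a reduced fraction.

1/2

1: successors {4}; []~p there: 4:T. ✓
2: no successors, so <>[]~p fails. ✗
3: successors {2, 4, 6}; []~p there: 2:T, 4:T, 6:T. ✓
4: successors {3, 5}; []~p there: 3:F, 5:F. ✗
5: successors {2, 4}; []~p there: 2:T, 4:T. ✓
6: no successors, so <>[]~p fails. ✗
That's 3 of 6 worlds, so 3/6 = 1/2.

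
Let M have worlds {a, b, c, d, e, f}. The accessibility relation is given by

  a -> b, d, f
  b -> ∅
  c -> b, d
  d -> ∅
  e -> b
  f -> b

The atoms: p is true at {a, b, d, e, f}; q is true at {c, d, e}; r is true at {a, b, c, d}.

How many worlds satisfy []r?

a: successors {b, d, f}; r there: b:T, d:T, f:F. ✗
b: no successors, so []r holds vacuously. ✓
c: successors {b, d}; r there: b:T, d:T. ✓
d: no successors, so []r holds vacuously. ✓
e: successors {b}; r there: b:T. ✓
f: successors {b}; r there: b:T. ✓
Satisfying worlds: {b, c, d, e, f}.

5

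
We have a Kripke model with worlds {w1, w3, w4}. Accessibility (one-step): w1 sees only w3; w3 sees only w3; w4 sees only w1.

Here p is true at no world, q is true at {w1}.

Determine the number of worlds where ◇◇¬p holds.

w1: successors {w3}; ◇¬p there: w3:T. ✓
w3: successors {w3}; ◇¬p there: w3:T. ✓
w4: successors {w1}; ◇¬p there: w1:T. ✓
Satisfying worlds: {w1, w3, w4}.

3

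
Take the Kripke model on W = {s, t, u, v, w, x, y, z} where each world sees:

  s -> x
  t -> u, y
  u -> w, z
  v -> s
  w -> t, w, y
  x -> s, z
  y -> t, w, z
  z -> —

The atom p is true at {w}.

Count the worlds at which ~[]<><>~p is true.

3

s: []<><>~p is T. ✗
t: []<><>~p is T. ✗
u: []<><>~p is F. ✓
v: []<><>~p is T. ✗
w: []<><>~p is T. ✗
x: []<><>~p is F. ✓
y: []<><>~p is F. ✓
z: []<><>~p is T. ✗
Satisfying worlds: {u, x, y}.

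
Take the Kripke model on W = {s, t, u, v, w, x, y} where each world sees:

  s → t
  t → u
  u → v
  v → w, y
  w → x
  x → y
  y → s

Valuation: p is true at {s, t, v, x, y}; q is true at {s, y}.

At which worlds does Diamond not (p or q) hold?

s: successors {t}; not (p or q) there: t:F. ✗
t: successors {u}; not (p or q) there: u:T. ✓
u: successors {v}; not (p or q) there: v:F. ✗
v: successors {w, y}; not (p or q) there: w:T, y:F. ✓
w: successors {x}; not (p or q) there: x:F. ✗
x: successors {y}; not (p or q) there: y:F. ✗
y: successors {s}; not (p or q) there: s:F. ✗

{t, v}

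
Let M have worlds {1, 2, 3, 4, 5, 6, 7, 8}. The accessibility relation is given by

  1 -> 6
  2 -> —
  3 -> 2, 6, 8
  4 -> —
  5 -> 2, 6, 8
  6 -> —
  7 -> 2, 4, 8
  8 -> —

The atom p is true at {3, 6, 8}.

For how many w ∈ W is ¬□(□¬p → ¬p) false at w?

1: □(□¬p → ¬p) is F. ✓
2: □(□¬p → ¬p) is T. ✗
3: □(□¬p → ¬p) is F. ✓
4: □(□¬p → ¬p) is T. ✗
5: □(□¬p → ¬p) is F. ✓
6: □(□¬p → ¬p) is T. ✗
7: □(□¬p → ¬p) is F. ✓
8: □(□¬p → ¬p) is T. ✗
Satisfying worlds: {1, 3, 5, 7}.
So ¬□(□¬p → ¬p) fails at the other 4 worlds.

4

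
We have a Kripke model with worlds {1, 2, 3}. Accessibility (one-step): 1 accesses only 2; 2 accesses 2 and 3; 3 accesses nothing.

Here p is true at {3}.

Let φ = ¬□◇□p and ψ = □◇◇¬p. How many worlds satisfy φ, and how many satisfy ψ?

For ¬□◇□p:
1: □◇□p is T. ✗
2: □◇□p is F. ✓
3: □◇□p is T. ✗
— 1 world.
For □◇◇¬p:
1: successors {2}; ◇◇¬p there: 2:T. ✓
2: successors {2, 3}; ◇◇¬p there: 2:T, 3:F. ✗
3: no successors, so □◇◇¬p holds vacuously. ✓
— 2 worlds.

1 and 2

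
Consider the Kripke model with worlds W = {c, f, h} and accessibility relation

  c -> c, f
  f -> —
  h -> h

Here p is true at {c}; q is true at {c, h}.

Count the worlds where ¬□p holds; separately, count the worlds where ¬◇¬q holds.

For ¬□p:
c: □p is F. ✓
f: □p is T. ✗
h: □p is F. ✓
— 2 worlds.
For ¬◇¬q:
c: ◇¬q is T. ✗
f: ◇¬q is F. ✓
h: ◇¬q is F. ✓
— 2 worlds.

2 and 2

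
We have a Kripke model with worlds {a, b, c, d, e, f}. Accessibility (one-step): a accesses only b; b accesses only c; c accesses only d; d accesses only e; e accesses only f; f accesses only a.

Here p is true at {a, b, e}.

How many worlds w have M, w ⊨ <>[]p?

3

a: successors {b}; []p there: b:F. ✗
b: successors {c}; []p there: c:F. ✗
c: successors {d}; []p there: d:T. ✓
d: successors {e}; []p there: e:F. ✗
e: successors {f}; []p there: f:T. ✓
f: successors {a}; []p there: a:T. ✓
Satisfying worlds: {c, e, f}.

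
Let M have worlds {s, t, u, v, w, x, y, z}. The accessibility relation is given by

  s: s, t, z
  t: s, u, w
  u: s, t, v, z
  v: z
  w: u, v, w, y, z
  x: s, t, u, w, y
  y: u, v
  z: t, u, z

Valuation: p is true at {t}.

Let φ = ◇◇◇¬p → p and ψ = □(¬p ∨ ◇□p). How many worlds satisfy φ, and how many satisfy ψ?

For ◇◇◇¬p → p:
s: ◇◇◇¬p is T, p is F. ✗
t: ◇◇◇¬p is T, p is T. ✓
u: ◇◇◇¬p is T, p is F. ✗
v: ◇◇◇¬p is T, p is F. ✗
w: ◇◇◇¬p is T, p is F. ✗
x: ◇◇◇¬p is T, p is F. ✗
y: ◇◇◇¬p is T, p is F. ✗
z: ◇◇◇¬p is T, p is F. ✗
— 1 world.
For □(¬p ∨ ◇□p):
s: successors {s, t, z}; ¬p ∨ ◇□p there: s:T, t:F, z:T. ✗
t: successors {s, u, w}; ¬p ∨ ◇□p there: s:T, u:T, w:T. ✓
u: successors {s, t, v, z}; ¬p ∨ ◇□p there: s:T, t:F, v:T, z:T. ✗
v: successors {z}; ¬p ∨ ◇□p there: z:T. ✓
w: successors {u, v, w, y, z}; ¬p ∨ ◇□p there: u:T, v:T, w:T, y:T, z:T. ✓
x: successors {s, t, u, w, y}; ¬p ∨ ◇□p there: s:T, t:F, u:T, w:T, y:T. ✗
y: successors {u, v}; ¬p ∨ ◇□p there: u:T, v:T. ✓
z: successors {t, u, z}; ¬p ∨ ◇□p there: t:F, u:T, z:T. ✗
— 4 worlds.

1 and 4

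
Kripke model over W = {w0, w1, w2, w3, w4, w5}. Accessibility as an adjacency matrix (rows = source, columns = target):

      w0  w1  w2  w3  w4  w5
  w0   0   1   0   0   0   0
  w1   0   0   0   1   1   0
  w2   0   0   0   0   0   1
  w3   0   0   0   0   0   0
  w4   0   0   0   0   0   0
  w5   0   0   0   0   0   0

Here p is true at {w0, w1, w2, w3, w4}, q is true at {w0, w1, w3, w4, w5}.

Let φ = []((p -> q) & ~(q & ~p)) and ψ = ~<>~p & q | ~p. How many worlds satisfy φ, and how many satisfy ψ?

5 and 5

For []((p -> q) & ~(q & ~p)):
w0: successors {w1}; (p -> q) & ~(q & ~p) there: w1:T. ✓
w1: successors {w3, w4}; (p -> q) & ~(q & ~p) there: w3:T, w4:T. ✓
w2: successors {w5}; (p -> q) & ~(q & ~p) there: w5:F. ✗
w3: no successors, so []((p -> q) & ~(q & ~p)) holds vacuously. ✓
w4: no successors, so []((p -> q) & ~(q & ~p)) holds vacuously. ✓
w5: no successors, so []((p -> q) & ~(q & ~p)) holds vacuously. ✓
— 5 worlds.
For ~<>~p & q | ~p:
w0: ~<>~p & q is T, ~p is F. ✓
w1: ~<>~p & q is T, ~p is F. ✓
w2: ~<>~p & q is F, ~p is F. ✗
w3: ~<>~p & q is T, ~p is F. ✓
w4: ~<>~p & q is T, ~p is F. ✓
w5: ~<>~p & q is T, ~p is T. ✓
— 5 worlds.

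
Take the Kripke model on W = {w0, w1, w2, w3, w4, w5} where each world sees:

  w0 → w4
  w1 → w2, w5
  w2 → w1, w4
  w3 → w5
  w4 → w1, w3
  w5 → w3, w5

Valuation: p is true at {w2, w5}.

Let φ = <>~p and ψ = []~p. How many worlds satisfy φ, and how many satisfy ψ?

For <>~p:
w0: successors {w4}; ~p there: w4:T. ✓
w1: successors {w2, w5}; ~p there: w2:F, w5:F. ✗
w2: successors {w1, w4}; ~p there: w1:T, w4:T. ✓
w3: successors {w5}; ~p there: w5:F. ✗
w4: successors {w1, w3}; ~p there: w1:T, w3:T. ✓
w5: successors {w3, w5}; ~p there: w3:T, w5:F. ✓
— 4 worlds.
For []~p:
w0: successors {w4}; ~p there: w4:T. ✓
w1: successors {w2, w5}; ~p there: w2:F, w5:F. ✗
w2: successors {w1, w4}; ~p there: w1:T, w4:T. ✓
w3: successors {w5}; ~p there: w5:F. ✗
w4: successors {w1, w3}; ~p there: w1:T, w3:T. ✓
w5: successors {w3, w5}; ~p there: w3:T, w5:F. ✗
— 3 worlds.

4 and 3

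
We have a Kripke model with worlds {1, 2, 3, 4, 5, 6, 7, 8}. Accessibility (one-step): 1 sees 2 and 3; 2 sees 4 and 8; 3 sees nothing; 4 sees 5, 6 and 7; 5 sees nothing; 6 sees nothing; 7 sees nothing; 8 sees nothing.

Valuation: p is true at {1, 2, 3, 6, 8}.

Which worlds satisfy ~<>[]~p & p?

{3, 6, 8}

1: ~<>[]~p is F, p is T. ✗
2: ~<>[]~p is F, p is T. ✗
3: ~<>[]~p is T, p is T. ✓
4: ~<>[]~p is F, p is F. ✗
5: ~<>[]~p is T, p is F. ✗
6: ~<>[]~p is T, p is T. ✓
7: ~<>[]~p is T, p is F. ✗
8: ~<>[]~p is T, p is T. ✓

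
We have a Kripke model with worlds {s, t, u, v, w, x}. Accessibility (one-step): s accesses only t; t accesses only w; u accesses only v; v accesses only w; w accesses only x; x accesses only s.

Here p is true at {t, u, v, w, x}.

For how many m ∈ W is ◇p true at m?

5

s: successors {t}; p there: t:T. ✓
t: successors {w}; p there: w:T. ✓
u: successors {v}; p there: v:T. ✓
v: successors {w}; p there: w:T. ✓
w: successors {x}; p there: x:T. ✓
x: successors {s}; p there: s:F. ✗
Satisfying worlds: {s, t, u, v, w}.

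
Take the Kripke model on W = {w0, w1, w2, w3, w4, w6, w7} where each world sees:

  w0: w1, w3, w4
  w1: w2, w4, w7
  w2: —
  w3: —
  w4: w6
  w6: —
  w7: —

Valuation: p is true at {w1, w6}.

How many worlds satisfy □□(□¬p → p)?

w0: successors {w1, w3, w4}; □(□¬p → p) there: w1:F, w3:T, w4:T. ✗
w1: successors {w2, w4, w7}; □(□¬p → p) there: w2:T, w4:T, w7:T. ✓
w2: no successors, so □□(□¬p → p) holds vacuously. ✓
w3: no successors, so □□(□¬p → p) holds vacuously. ✓
w4: successors {w6}; □(□¬p → p) there: w6:T. ✓
w6: no successors, so □□(□¬p → p) holds vacuously. ✓
w7: no successors, so □□(□¬p → p) holds vacuously. ✓
Satisfying worlds: {w1, w2, w3, w4, w6, w7}.

6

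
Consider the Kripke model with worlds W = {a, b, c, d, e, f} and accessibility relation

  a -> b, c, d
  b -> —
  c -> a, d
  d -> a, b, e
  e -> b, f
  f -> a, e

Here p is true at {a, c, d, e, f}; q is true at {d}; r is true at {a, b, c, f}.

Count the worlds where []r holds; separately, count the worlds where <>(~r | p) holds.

For []r:
a: successors {b, c, d}; r there: b:T, c:T, d:F. ✗
b: no successors, so []r holds vacuously. ✓
c: successors {a, d}; r there: a:T, d:F. ✗
d: successors {a, b, e}; r there: a:T, b:T, e:F. ✗
e: successors {b, f}; r there: b:T, f:T. ✓
f: successors {a, e}; r there: a:T, e:F. ✗
— 2 worlds.
For <>(~r | p):
a: successors {b, c, d}; ~r | p there: b:F, c:T, d:T. ✓
b: no successors, so <>(~r | p) fails. ✗
c: successors {a, d}; ~r | p there: a:T, d:T. ✓
d: successors {a, b, e}; ~r | p there: a:T, b:F, e:T. ✓
e: successors {b, f}; ~r | p there: b:F, f:T. ✓
f: successors {a, e}; ~r | p there: a:T, e:T. ✓
— 5 worlds.

2 and 5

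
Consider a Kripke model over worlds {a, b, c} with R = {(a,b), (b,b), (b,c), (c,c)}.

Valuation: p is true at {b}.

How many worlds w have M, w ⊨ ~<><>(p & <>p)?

a: <><>(p & <>p) is T. ✗
b: <><>(p & <>p) is T. ✗
c: <><>(p & <>p) is F. ✓
Satisfying worlds: {c}.

1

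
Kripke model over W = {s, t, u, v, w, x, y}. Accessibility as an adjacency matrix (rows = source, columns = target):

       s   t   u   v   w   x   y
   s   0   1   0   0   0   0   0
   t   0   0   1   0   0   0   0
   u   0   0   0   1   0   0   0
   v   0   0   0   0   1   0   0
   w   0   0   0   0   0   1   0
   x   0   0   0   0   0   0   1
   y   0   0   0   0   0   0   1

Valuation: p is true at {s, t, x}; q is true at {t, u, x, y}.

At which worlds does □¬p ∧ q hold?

{t, u, x, y}

s: □¬p is F, q is F. ✗
t: □¬p is T, q is T. ✓
u: □¬p is T, q is T. ✓
v: □¬p is T, q is F. ✗
w: □¬p is F, q is F. ✗
x: □¬p is T, q is T. ✓
y: □¬p is T, q is T. ✓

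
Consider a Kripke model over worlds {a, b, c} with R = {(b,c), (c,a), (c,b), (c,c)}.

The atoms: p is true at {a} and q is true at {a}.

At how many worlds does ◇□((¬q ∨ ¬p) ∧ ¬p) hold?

a: no successors, so ◇□((¬q ∨ ¬p) ∧ ¬p) fails. ✗
b: successors {c}; □((¬q ∨ ¬p) ∧ ¬p) there: c:F. ✗
c: successors {a, b, c}; □((¬q ∨ ¬p) ∧ ¬p) there: a:T, b:T, c:F. ✓
Satisfying worlds: {c}.

1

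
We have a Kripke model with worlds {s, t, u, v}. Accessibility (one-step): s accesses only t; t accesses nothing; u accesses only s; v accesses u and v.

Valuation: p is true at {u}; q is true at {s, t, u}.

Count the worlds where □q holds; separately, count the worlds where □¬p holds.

For □q:
s: successors {t}; q there: t:T. ✓
t: no successors, so □q holds vacuously. ✓
u: successors {s}; q there: s:T. ✓
v: successors {u, v}; q there: u:T, v:F. ✗
— 3 worlds.
For □¬p:
s: successors {t}; ¬p there: t:T. ✓
t: no successors, so □¬p holds vacuously. ✓
u: successors {s}; ¬p there: s:T. ✓
v: successors {u, v}; ¬p there: u:F, v:T. ✗
— 3 worlds.

3 and 3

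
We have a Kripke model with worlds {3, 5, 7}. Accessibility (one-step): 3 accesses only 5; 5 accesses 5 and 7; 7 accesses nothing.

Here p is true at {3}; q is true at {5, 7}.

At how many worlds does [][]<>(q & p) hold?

3: successors {5}; []<>(q & p) there: 5:F. ✗
5: successors {5, 7}; []<>(q & p) there: 5:F, 7:T. ✗
7: no successors, so [][]<>(q & p) holds vacuously. ✓
Satisfying worlds: {7}.

1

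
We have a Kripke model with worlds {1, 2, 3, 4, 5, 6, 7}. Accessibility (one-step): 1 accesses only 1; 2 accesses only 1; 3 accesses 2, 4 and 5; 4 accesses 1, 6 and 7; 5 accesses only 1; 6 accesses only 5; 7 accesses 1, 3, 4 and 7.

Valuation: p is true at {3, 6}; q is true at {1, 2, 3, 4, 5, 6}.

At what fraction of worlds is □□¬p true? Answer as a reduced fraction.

1: successors {1}; □¬p there: 1:T. ✓
2: successors {1}; □¬p there: 1:T. ✓
3: successors {2, 4, 5}; □¬p there: 2:T, 4:F, 5:T. ✗
4: successors {1, 6, 7}; □¬p there: 1:T, 6:T, 7:F. ✗
5: successors {1}; □¬p there: 1:T. ✓
6: successors {5}; □¬p there: 5:T. ✓
7: successors {1, 3, 4, 7}; □¬p there: 1:T, 3:T, 4:F, 7:F. ✗
That's 4 of 7 worlds, so 4/7.

4/7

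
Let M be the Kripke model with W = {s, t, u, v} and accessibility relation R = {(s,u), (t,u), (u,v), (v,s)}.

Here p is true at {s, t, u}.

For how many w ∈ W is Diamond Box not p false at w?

2

s: successors {u}; Box not p there: u:T. ✓
t: successors {u}; Box not p there: u:T. ✓
u: successors {v}; Box not p there: v:F. ✗
v: successors {s}; Box not p there: s:F. ✗
Satisfying worlds: {s, t}.
So Diamond Box not p fails at the other 2 worlds.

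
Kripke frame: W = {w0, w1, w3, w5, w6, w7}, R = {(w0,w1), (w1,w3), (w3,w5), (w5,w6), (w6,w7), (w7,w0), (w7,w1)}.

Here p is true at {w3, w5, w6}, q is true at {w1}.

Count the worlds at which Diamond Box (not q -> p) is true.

w0: successors {w1}; Box (not q -> p) there: w1:T. ✓
w1: successors {w3}; Box (not q -> p) there: w3:T. ✓
w3: successors {w5}; Box (not q -> p) there: w5:T. ✓
w5: successors {w6}; Box (not q -> p) there: w6:F. ✗
w6: successors {w7}; Box (not q -> p) there: w7:F. ✗
w7: successors {w0, w1}; Box (not q -> p) there: w0:T, w1:T. ✓
Satisfying worlds: {w0, w1, w3, w7}.

4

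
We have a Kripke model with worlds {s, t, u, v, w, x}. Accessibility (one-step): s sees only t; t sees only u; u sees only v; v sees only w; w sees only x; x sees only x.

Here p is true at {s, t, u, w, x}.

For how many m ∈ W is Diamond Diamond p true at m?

5

s: successors {t}; Diamond p there: t:T. ✓
t: successors {u}; Diamond p there: u:F. ✗
u: successors {v}; Diamond p there: v:T. ✓
v: successors {w}; Diamond p there: w:T. ✓
w: successors {x}; Diamond p there: x:T. ✓
x: successors {x}; Diamond p there: x:T. ✓
Satisfying worlds: {s, u, v, w, x}.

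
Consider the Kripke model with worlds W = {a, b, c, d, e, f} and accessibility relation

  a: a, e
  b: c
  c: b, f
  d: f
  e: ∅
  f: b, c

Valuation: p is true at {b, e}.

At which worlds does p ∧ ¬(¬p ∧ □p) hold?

a: p is F, ¬(¬p ∧ □p) is T. ✗
b: p is T, ¬(¬p ∧ □p) is T. ✓
c: p is F, ¬(¬p ∧ □p) is T. ✗
d: p is F, ¬(¬p ∧ □p) is T. ✗
e: p is T, ¬(¬p ∧ □p) is T. ✓
f: p is F, ¬(¬p ∧ □p) is T. ✗

{b, e}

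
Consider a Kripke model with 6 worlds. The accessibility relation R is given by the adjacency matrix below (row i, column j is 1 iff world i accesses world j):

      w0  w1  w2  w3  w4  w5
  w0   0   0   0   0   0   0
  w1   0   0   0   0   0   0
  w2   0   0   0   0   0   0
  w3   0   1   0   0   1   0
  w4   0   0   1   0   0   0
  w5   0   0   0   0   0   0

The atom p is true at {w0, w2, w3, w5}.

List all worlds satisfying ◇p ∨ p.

w0: ◇p is F, p is T. ✓
w1: ◇p is F, p is F. ✗
w2: ◇p is F, p is T. ✓
w3: ◇p is F, p is T. ✓
w4: ◇p is T, p is F. ✓
w5: ◇p is F, p is T. ✓

{w0, w2, w3, w4, w5}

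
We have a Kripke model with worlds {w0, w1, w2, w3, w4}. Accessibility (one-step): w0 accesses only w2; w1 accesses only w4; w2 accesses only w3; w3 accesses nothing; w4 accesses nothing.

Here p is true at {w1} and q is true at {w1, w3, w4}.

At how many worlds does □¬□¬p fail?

3

w0: successors {w2}; ¬□¬p there: w2:F. ✗
w1: successors {w4}; ¬□¬p there: w4:F. ✗
w2: successors {w3}; ¬□¬p there: w3:F. ✗
w3: no successors, so □¬□¬p holds vacuously. ✓
w4: no successors, so □¬□¬p holds vacuously. ✓
Satisfying worlds: {w3, w4}.
So □¬□¬p fails at the other 3 worlds.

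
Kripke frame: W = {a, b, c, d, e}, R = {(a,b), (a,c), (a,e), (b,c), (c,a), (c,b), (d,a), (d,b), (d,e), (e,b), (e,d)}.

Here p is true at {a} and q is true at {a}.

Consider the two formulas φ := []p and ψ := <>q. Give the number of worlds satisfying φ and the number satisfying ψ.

0 and 2

For []p:
a: successors {b, c, e}; p there: b:F, c:F, e:F. ✗
b: successors {c}; p there: c:F. ✗
c: successors {a, b}; p there: a:T, b:F. ✗
d: successors {a, b, e}; p there: a:T, b:F, e:F. ✗
e: successors {b, d}; p there: b:F, d:F. ✗
— 0 worlds.
For <>q:
a: successors {b, c, e}; q there: b:F, c:F, e:F. ✗
b: successors {c}; q there: c:F. ✗
c: successors {a, b}; q there: a:T, b:F. ✓
d: successors {a, b, e}; q there: a:T, b:F, e:F. ✓
e: successors {b, d}; q there: b:F, d:F. ✗
— 2 worlds.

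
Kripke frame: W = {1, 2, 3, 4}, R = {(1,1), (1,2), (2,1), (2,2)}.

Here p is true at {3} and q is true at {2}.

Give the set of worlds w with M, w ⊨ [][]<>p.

{3, 4}

1: successors {1, 2}; []<>p there: 1:F, 2:F. ✗
2: successors {1, 2}; []<>p there: 1:F, 2:F. ✗
3: no successors, so [][]<>p holds vacuously. ✓
4: no successors, so [][]<>p holds vacuously. ✓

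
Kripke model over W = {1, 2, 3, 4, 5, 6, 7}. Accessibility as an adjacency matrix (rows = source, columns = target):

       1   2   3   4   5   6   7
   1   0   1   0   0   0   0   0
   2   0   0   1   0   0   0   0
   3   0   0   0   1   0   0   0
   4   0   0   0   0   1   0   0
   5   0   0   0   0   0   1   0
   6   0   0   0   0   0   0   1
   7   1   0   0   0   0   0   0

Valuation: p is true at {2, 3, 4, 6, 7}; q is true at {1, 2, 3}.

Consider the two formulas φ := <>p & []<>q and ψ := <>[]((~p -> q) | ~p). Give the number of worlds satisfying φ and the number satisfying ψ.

For <>p & []<>q:
1: <>p is T, []<>q is T. ✓
2: <>p is T, []<>q is F. ✗
3: <>p is T, []<>q is F. ✗
4: <>p is F, []<>q is F. ✗
5: <>p is T, []<>q is F. ✗
6: <>p is T, []<>q is T. ✓
7: <>p is F, []<>q is T. ✗
— 2 worlds.
For <>[]((~p -> q) | ~p):
1: successors {2}; []((~p -> q) | ~p) there: 2:T. ✓
2: successors {3}; []((~p -> q) | ~p) there: 3:T. ✓
3: successors {4}; []((~p -> q) | ~p) there: 4:T. ✓
4: successors {5}; []((~p -> q) | ~p) there: 5:T. ✓
5: successors {6}; []((~p -> q) | ~p) there: 6:T. ✓
6: successors {7}; []((~p -> q) | ~p) there: 7:T. ✓
7: successors {1}; []((~p -> q) | ~p) there: 1:T. ✓
— 7 worlds.

2 and 7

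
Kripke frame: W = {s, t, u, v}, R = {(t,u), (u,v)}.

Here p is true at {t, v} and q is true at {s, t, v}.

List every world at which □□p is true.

s: no successors, so □□p holds vacuously. ✓
t: successors {u}; □p there: u:T. ✓
u: successors {v}; □p there: v:T. ✓
v: no successors, so □□p holds vacuously. ✓

{s, t, u, v}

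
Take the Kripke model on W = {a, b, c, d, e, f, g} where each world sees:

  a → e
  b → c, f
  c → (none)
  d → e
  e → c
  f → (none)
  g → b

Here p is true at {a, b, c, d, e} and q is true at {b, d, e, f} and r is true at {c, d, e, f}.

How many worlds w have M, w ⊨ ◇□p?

a: successors {e}; □p there: e:T. ✓
b: successors {c, f}; □p there: c:T, f:T. ✓
c: no successors, so ◇□p fails. ✗
d: successors {e}; □p there: e:T. ✓
e: successors {c}; □p there: c:T. ✓
f: no successors, so ◇□p fails. ✗
g: successors {b}; □p there: b:F. ✗
Satisfying worlds: {a, b, d, e}.

4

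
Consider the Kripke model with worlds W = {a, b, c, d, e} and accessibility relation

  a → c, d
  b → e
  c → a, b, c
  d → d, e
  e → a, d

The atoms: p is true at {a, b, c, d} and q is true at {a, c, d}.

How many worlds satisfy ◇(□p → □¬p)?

a: successors {c, d}; □p → □¬p there: c:F, d:T. ✓
b: successors {e}; □p → □¬p there: e:F. ✗
c: successors {a, b, c}; □p → □¬p there: a:F, b:T, c:F. ✓
d: successors {d, e}; □p → □¬p there: d:T, e:F. ✓
e: successors {a, d}; □p → □¬p there: a:F, d:T. ✓
Satisfying worlds: {a, c, d, e}.

4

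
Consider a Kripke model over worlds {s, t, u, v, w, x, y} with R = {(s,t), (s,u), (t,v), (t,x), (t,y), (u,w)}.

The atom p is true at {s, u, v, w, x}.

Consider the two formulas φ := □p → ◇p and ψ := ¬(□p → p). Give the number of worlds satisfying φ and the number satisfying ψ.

3 and 1

For □p → ◇p:
s: □p is F, ◇p is T. ✓
t: □p is F, ◇p is T. ✓
u: □p is T, ◇p is T. ✓
v: □p is T, ◇p is F. ✗
w: □p is T, ◇p is F. ✗
x: □p is T, ◇p is F. ✗
y: □p is T, ◇p is F. ✗
— 3 worlds.
For ¬(□p → p):
s: □p → p is T. ✗
t: □p → p is T. ✗
u: □p → p is T. ✗
v: □p → p is T. ✗
w: □p → p is T. ✗
x: □p → p is T. ✗
y: □p → p is F. ✓
— 1 world.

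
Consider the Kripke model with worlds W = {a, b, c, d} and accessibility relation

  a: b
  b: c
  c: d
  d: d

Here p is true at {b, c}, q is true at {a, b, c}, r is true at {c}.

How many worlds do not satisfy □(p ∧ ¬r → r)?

1

a: successors {b}; p ∧ ¬r → r there: b:F. ✗
b: successors {c}; p ∧ ¬r → r there: c:T. ✓
c: successors {d}; p ∧ ¬r → r there: d:T. ✓
d: successors {d}; p ∧ ¬r → r there: d:T. ✓
Satisfying worlds: {b, c, d}.
So □(p ∧ ¬r → r) fails at the other 1 world.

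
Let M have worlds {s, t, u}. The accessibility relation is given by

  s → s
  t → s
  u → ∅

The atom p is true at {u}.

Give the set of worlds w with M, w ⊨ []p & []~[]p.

{u}

s: []p is F, []~[]p is T. ✗
t: []p is F, []~[]p is T. ✗
u: []p is T, []~[]p is T. ✓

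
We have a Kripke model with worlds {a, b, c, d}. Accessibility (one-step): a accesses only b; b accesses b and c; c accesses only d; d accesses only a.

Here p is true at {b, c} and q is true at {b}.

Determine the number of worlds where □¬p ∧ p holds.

1

a: □¬p is F, p is F. ✗
b: □¬p is F, p is T. ✗
c: □¬p is T, p is T. ✓
d: □¬p is T, p is F. ✗
Satisfying worlds: {c}.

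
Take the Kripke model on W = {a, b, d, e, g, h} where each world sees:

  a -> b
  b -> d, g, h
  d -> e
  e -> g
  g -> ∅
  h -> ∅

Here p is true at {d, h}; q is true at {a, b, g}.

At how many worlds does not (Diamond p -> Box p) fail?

a: Diamond p -> Box p is T. ✗
b: Diamond p -> Box p is F. ✓
d: Diamond p -> Box p is T. ✗
e: Diamond p -> Box p is T. ✗
g: Diamond p -> Box p is T. ✗
h: Diamond p -> Box p is T. ✗
Satisfying worlds: {b}.
So not (Diamond p -> Box p) fails at the other 5 worlds.

5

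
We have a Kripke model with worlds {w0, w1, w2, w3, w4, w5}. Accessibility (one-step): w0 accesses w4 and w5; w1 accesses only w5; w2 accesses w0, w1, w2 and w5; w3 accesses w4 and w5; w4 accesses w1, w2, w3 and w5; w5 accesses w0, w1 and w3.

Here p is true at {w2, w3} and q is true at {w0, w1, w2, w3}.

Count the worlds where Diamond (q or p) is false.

w0: successors {w4, w5}; q or p there: w4:F, w5:F. ✗
w1: successors {w5}; q or p there: w5:F. ✗
w2: successors {w0, w1, w2, w5}; q or p there: w0:T, w1:T, w2:T, w5:F. ✓
w3: successors {w4, w5}; q or p there: w4:F, w5:F. ✗
w4: successors {w1, w2, w3, w5}; q or p there: w1:T, w2:T, w3:T, w5:F. ✓
w5: successors {w0, w1, w3}; q or p there: w0:T, w1:T, w3:T. ✓
Satisfying worlds: {w2, w4, w5}.
So Diamond (q or p) fails at the other 3 worlds.

3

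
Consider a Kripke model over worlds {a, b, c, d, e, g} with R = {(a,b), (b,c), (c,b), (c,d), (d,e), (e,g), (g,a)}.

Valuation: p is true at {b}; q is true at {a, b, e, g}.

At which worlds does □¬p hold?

{b, d, e, g}

a: successors {b}; ¬p there: b:F. ✗
b: successors {c}; ¬p there: c:T. ✓
c: successors {b, d}; ¬p there: b:F, d:T. ✗
d: successors {e}; ¬p there: e:T. ✓
e: successors {g}; ¬p there: g:T. ✓
g: successors {a}; ¬p there: a:T. ✓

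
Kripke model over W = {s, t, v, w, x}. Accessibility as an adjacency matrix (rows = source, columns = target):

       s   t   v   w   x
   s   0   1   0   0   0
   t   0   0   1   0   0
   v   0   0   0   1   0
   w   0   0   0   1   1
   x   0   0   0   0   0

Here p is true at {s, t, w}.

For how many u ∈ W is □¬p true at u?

s: successors {t}; ¬p there: t:F. ✗
t: successors {v}; ¬p there: v:T. ✓
v: successors {w}; ¬p there: w:F. ✗
w: successors {w, x}; ¬p there: w:F, x:T. ✗
x: no successors, so □¬p holds vacuously. ✓
Satisfying worlds: {t, x}.

2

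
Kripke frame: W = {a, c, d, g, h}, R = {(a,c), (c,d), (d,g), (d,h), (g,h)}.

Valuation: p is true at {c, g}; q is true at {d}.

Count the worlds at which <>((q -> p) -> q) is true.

a: successors {c}; (q -> p) -> q there: c:F. ✗
c: successors {d}; (q -> p) -> q there: d:T. ✓
d: successors {g, h}; (q -> p) -> q there: g:F, h:F. ✗
g: successors {h}; (q -> p) -> q there: h:F. ✗
h: no successors, so <>((q -> p) -> q) fails. ✗
Satisfying worlds: {c}.

1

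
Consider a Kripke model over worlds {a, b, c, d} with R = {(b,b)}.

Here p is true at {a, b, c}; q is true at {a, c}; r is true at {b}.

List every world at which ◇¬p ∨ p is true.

a: ◇¬p is F, p is T. ✓
b: ◇¬p is F, p is T. ✓
c: ◇¬p is F, p is T. ✓
d: ◇¬p is F, p is F. ✗

{a, b, c}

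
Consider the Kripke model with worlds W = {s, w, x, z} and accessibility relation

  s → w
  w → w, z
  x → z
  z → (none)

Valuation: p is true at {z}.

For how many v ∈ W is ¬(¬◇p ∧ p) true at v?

3

s: ¬◇p ∧ p is F. ✓
w: ¬◇p ∧ p is F. ✓
x: ¬◇p ∧ p is F. ✓
z: ¬◇p ∧ p is T. ✗
Satisfying worlds: {s, w, x}.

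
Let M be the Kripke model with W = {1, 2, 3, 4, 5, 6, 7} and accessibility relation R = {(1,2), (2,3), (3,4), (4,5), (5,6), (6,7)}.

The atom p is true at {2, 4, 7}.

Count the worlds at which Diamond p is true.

3

1: successors {2}; p there: 2:T. ✓
2: successors {3}; p there: 3:F. ✗
3: successors {4}; p there: 4:T. ✓
4: successors {5}; p there: 5:F. ✗
5: successors {6}; p there: 6:F. ✗
6: successors {7}; p there: 7:T. ✓
7: no successors, so Diamond p fails. ✗
Satisfying worlds: {1, 3, 6}.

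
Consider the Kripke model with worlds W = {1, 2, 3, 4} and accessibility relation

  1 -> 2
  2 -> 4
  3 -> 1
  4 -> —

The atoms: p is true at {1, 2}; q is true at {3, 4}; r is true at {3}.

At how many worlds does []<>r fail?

1: successors {2}; <>r there: 2:F. ✗
2: successors {4}; <>r there: 4:F. ✗
3: successors {1}; <>r there: 1:F. ✗
4: no successors, so []<>r holds vacuously. ✓
Satisfying worlds: {4}.
So []<>r fails at the other 3 worlds.

3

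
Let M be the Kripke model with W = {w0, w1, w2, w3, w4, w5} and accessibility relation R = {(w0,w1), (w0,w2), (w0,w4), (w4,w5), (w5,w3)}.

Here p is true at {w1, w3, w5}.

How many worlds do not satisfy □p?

w0: successors {w1, w2, w4}; p there: w1:T, w2:F, w4:F. ✗
w1: no successors, so □p holds vacuously. ✓
w2: no successors, so □p holds vacuously. ✓
w3: no successors, so □p holds vacuously. ✓
w4: successors {w5}; p there: w5:T. ✓
w5: successors {w3}; p there: w3:T. ✓
Satisfying worlds: {w1, w2, w3, w4, w5}.
So □p fails at the other 1 world.

1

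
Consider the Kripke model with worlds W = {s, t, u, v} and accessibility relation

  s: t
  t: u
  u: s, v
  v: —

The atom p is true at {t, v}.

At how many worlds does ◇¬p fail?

s: successors {t}; ¬p there: t:F. ✗
t: successors {u}; ¬p there: u:T. ✓
u: successors {s, v}; ¬p there: s:T, v:F. ✓
v: no successors, so ◇¬p fails. ✗
Satisfying worlds: {t, u}.
So ◇¬p fails at the other 2 worlds.

2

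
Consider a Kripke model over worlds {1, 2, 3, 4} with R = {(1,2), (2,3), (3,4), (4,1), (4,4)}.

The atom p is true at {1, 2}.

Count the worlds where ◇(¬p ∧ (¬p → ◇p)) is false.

2

1: successors {2}; ¬p ∧ (¬p → ◇p) there: 2:F. ✗
2: successors {3}; ¬p ∧ (¬p → ◇p) there: 3:F. ✗
3: successors {4}; ¬p ∧ (¬p → ◇p) there: 4:T. ✓
4: successors {1, 4}; ¬p ∧ (¬p → ◇p) there: 1:F, 4:T. ✓
Satisfying worlds: {3, 4}.
So ◇(¬p ∧ (¬p → ◇p)) fails at the other 2 worlds.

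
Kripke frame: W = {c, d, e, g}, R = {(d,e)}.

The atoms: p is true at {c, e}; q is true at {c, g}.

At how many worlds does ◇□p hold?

c: no successors, so ◇□p fails. ✗
d: successors {e}; □p there: e:T. ✓
e: no successors, so ◇□p fails. ✗
g: no successors, so ◇□p fails. ✗
Satisfying worlds: {d}.

1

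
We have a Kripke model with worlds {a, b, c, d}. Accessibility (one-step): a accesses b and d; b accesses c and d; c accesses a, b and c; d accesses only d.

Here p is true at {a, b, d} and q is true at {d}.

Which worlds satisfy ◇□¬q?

a: successors {b, d}; □¬q there: b:F, d:F. ✗
b: successors {c, d}; □¬q there: c:T, d:F. ✓
c: successors {a, b, c}; □¬q there: a:F, b:F, c:T. ✓
d: successors {d}; □¬q there: d:F. ✗

{b, c}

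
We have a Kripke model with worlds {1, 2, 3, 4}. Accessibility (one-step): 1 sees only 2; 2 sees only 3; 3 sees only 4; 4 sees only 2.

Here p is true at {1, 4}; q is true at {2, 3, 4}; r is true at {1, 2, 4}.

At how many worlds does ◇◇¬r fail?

1: successors {2}; ◇¬r there: 2:T. ✓
2: successors {3}; ◇¬r there: 3:F. ✗
3: successors {4}; ◇¬r there: 4:F. ✗
4: successors {2}; ◇¬r there: 2:T. ✓
Satisfying worlds: {1, 4}.
So ◇◇¬r fails at the other 2 worlds.

2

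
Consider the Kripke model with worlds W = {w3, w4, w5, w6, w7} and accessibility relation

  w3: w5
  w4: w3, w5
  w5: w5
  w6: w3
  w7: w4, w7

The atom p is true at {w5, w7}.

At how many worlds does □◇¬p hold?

w3: successors {w5}; ◇¬p there: w5:F. ✗
w4: successors {w3, w5}; ◇¬p there: w3:F, w5:F. ✗
w5: successors {w5}; ◇¬p there: w5:F. ✗
w6: successors {w3}; ◇¬p there: w3:F. ✗
w7: successors {w4, w7}; ◇¬p there: w4:T, w7:T. ✓
Satisfying worlds: {w7}.

1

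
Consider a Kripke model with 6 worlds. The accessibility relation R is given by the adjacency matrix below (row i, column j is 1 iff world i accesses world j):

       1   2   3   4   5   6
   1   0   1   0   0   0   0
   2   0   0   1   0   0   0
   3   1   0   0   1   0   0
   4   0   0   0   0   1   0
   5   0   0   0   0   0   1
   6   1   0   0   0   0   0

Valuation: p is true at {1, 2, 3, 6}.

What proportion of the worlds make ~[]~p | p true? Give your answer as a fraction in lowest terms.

1: ~[]~p is T, p is T. ✓
2: ~[]~p is T, p is T. ✓
3: ~[]~p is T, p is T. ✓
4: ~[]~p is F, p is F. ✗
5: ~[]~p is T, p is F. ✓
6: ~[]~p is T, p is T. ✓
That's 5 of 6 worlds, so 5/6.

5/6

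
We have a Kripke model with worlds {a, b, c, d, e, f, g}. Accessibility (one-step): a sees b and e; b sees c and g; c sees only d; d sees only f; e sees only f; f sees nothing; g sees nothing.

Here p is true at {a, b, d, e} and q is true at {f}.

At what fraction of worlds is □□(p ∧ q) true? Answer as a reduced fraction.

a: successors {b, e}; □(p ∧ q) there: b:F, e:F. ✗
b: successors {c, g}; □(p ∧ q) there: c:F, g:T. ✗
c: successors {d}; □(p ∧ q) there: d:F. ✗
d: successors {f}; □(p ∧ q) there: f:T. ✓
e: successors {f}; □(p ∧ q) there: f:T. ✓
f: no successors, so □□(p ∧ q) holds vacuously. ✓
g: no successors, so □□(p ∧ q) holds vacuously. ✓
That's 4 of 7 worlds, so 4/7.

4/7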